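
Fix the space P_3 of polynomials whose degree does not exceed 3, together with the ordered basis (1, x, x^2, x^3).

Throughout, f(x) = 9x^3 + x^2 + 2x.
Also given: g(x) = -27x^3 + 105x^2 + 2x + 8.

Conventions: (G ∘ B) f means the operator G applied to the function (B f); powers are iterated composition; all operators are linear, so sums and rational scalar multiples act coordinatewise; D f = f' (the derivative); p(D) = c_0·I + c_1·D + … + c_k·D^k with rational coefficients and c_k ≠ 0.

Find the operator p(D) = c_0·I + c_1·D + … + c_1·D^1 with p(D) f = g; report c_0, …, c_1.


D^0 f = 9x^3 + x^2 + 2x
D^1 f = 27x^2 + 2x + 2
matching coefficients of g against c_0 f + c_1 Df + … from the top degree down determines the c_i
solution: c_0 = -3, c_1 = 4

p(D) = -3·I + 4·D, i.e. c_0 = -3, c_1 = 4


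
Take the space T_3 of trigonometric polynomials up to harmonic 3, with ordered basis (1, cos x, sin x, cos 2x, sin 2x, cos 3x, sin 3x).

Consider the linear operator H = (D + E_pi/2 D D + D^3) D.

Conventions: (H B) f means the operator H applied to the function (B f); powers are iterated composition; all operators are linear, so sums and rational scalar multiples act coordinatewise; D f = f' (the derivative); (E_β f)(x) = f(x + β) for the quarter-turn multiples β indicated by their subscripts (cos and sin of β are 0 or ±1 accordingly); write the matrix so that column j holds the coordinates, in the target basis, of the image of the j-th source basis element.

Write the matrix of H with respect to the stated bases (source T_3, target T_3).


image of 1: 0
image of cos x: cos x
image of sin x: sin x
image of cos 2x: 12cos 2x - 8sin 2x
image of sin 2x: 8cos 2x + 12sin 2x
image of cos 3x: 45cos 3x
image of sin 3x: 45sin 3x
each image's coordinates form column j of the matrix

the matrix is [[0, 0, 0, 0, 0, 0, 0]; [0, 1, 0, 0, 0, 0, 0]; [0, 0, 1, 0, 0, 0, 0]; [0, 0, 0, 12, 8, 0, 0]; [0, 0, 0, -8, 12, 0, 0]; [0, 0, 0, 0, 0, 45, 0]; [0, 0, 0, 0, 0, 0, 45]] (rows listed top to bottom)


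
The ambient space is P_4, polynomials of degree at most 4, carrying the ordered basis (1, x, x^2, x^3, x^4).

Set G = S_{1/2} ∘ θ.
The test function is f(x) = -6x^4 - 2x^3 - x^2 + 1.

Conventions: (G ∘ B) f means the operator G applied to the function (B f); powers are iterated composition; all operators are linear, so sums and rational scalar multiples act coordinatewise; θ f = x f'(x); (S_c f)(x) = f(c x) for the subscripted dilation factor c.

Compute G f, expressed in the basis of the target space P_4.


the result is g(x) = -(3/2)x^4 - (3/4)x^3 - (1/2)x^2

θ f = -24x^4 - 6x^3 - 2x^2
S_{1/2} θ f = -(3/2)x^4 - (3/4)x^3 - (1/2)x^2


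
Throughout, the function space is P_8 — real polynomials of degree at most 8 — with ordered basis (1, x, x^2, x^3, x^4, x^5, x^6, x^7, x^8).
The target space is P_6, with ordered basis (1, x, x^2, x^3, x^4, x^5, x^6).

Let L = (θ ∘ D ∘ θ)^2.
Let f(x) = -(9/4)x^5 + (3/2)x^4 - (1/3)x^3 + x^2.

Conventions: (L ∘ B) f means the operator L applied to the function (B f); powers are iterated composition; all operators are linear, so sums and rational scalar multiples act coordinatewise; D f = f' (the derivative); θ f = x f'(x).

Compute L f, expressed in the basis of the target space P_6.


θ f = -(45/4)x^5 + 6x^4 - x^3 + 2x^2
D θ f = -(225/4)x^4 + 24x^3 - 3x^2 + 4x
θ (D ∘ θ) f = -225x^4 + 72x^3 - 6x^2 + 4x
θ (θ ∘ D ∘ θ) f = -900x^4 + 216x^3 - 12x^2 + 4x
D θ (θ ∘ D ∘ θ) f = -3600x^3 + 648x^2 - 24x + 4
θ (D ∘ θ) (θ ∘ D ∘ θ) f = -10800x^3 + 1296x^2 - 24x

g(x) = -10800x^3 + 1296x^2 - 24x


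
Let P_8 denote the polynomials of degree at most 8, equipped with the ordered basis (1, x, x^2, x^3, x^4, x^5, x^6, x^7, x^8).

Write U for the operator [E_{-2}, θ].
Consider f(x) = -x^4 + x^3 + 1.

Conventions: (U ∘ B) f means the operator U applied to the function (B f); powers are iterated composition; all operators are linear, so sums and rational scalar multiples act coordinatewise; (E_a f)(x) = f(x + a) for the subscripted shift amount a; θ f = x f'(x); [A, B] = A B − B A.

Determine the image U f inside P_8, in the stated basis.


the result is g(x) = 8x^3 - 54x^2 + 120x - 88

θ f = -4x^4 + 3x^3
E_{-2} θ f = -4x^4 + 35x^3 - 114x^2 + 164x - 88
E_{-2} f = -x^4 + 9x^3 - 30x^2 + 44x - 23
θ E_{-2} f = -4x^4 + 27x^3 - 60x^2 + 44x
[E_{-2}, θ] f = 8x^3 - 54x^2 + 120x - 88


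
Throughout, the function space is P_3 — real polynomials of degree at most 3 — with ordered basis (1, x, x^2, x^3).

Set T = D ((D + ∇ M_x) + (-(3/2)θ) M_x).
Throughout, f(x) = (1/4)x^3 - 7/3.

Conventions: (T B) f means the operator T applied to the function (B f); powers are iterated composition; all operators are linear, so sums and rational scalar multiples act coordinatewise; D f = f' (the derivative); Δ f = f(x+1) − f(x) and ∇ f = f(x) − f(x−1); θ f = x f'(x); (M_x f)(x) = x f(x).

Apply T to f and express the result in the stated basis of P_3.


D f = (3/4)x^2
M_x f = (1/4)x^4 - (7/3)x
∇ M_x f = x^3 - (3/2)x^2 + x - 31/12
(D + ∇ M_x) f = x^3 - (3/4)x^2 + x - 31/12
M_x f = (1/4)x^4 - (7/3)x
θ M_x f = x^4 - (7/3)x
(-(3/2)θ) M_x f = -(3/2)x^4 + (7/2)x
((D + ∇ M_x) + (-(3/2)θ) M_x) f = -(3/2)x^4 + x^3 - (3/4)x^2 + (9/2)x - 31/12
D ((D + ∇ M_x) + (-(3/2)θ) M_x) f = -6x^3 + 3x^2 - (3/2)x + 9/2

the image equals g(x) = -6x^3 + 3x^2 - (3/2)x + 9/2


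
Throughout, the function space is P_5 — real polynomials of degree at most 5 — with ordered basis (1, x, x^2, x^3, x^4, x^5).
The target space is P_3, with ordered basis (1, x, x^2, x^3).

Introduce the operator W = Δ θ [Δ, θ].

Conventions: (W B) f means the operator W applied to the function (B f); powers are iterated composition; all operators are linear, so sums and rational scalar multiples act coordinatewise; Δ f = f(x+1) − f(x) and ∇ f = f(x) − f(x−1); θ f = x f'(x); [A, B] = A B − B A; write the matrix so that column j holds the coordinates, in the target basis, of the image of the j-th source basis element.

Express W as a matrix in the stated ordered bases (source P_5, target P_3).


the matrix is [[0, 0, 2, 12, 48, 160]; [0, 0, 0, 12, 84, 380]; [0, 0, 0, 0, 36, 300]; [0, 0, 0, 0, 0, 80]] (rows listed top to bottom)

image of 1: 0
image of x: 0
image of x^2: 2
image of x^3: 12x + 12
image of x^4: 36x^2 + 84x + 48
image of x^5: 80x^3 + 300x^2 + 380x + 160
each image's coordinates form column j of the matrix


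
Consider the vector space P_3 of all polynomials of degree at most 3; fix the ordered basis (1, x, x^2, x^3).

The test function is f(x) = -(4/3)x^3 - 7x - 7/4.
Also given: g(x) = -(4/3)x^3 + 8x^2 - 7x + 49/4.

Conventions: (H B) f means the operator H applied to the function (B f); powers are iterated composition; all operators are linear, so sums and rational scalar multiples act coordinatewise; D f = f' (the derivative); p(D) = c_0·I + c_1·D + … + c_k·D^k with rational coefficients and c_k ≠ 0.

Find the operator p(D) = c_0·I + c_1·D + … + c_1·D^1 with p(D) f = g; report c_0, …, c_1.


p(D) = I − 2·D, i.e. c_0 = 1, c_1 = -2

D^0 f = -(4/3)x^3 - 7x - 7/4
D^1 f = -4x^2 - 7
matching coefficients of g against c_0 f + c_1 Df + … from the top degree down determines the c_i
solution: c_0 = 1, c_1 = -2


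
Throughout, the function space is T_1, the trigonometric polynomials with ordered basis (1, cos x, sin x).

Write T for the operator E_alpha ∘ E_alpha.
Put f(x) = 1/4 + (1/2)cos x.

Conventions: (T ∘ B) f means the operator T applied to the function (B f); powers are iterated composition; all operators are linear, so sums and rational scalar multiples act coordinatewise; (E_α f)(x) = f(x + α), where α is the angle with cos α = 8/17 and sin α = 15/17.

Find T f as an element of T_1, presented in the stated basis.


E_alpha f = 1/4 + (4/17)cos x - (15/34)sin x
E_alpha E_alpha f = 1/4 - (161/578)cos x - (120/289)sin x

the image equals g(x) = 1/4 - (161/578)cos x - (120/289)sin x


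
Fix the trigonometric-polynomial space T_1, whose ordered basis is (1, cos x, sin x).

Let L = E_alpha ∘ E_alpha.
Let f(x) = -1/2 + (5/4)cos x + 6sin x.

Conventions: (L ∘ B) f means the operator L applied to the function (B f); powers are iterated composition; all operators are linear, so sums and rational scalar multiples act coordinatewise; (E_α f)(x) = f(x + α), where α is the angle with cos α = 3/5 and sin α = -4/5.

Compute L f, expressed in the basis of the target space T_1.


the result is g(x) = -1/2 - (611/100)cos x - (12/25)sin x

E_alpha f = -1/2 - (81/20)cos x + (23/5)sin x
E_alpha E_alpha f = -1/2 - (611/100)cos x - (12/25)sin x


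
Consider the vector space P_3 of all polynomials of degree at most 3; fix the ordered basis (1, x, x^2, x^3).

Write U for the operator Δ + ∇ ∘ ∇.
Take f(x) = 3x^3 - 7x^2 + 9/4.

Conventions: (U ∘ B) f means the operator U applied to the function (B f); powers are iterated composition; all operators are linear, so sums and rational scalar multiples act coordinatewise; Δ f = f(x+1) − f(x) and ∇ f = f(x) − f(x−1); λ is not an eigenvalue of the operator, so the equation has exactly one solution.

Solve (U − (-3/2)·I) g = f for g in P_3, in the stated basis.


write g with unknown coordinates in the stated basis and equate coefficients in (U − (-3/2)·I) g = f
solving from the highest basis element down gives g = 2x^3 - (26/3)x^2 - (4/9)x + 1393/54
check: U g = 6x^2 + (2/3)x - 328/9
so U g − (-3/2)·g = 3x^3 - 7x^2 + 9/4 = f ✓

g(x) = 2x^3 - (26/3)x^2 - (4/9)x + 1393/54


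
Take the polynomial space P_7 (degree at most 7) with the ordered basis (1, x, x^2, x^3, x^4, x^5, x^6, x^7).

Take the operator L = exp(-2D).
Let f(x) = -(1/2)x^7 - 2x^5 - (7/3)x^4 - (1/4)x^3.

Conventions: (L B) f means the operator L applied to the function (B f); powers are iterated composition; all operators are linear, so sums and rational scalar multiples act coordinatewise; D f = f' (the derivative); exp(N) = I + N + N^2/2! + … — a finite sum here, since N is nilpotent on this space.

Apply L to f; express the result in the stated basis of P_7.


the result is g(x) = -(1/2)x^7 + 7x^6 - 44x^5 + (473/3)x^4 - (4099/12)x^3 + (883/2)x^2 - (937/3)x + 278/3

order-1 term: 7x^6 + 20x^4 + (56/3)x^3 + (3/2)x^2
order-2 term: -42x^5 - 80x^3 - 56x^2 - 3x
order-3 term: 140x^4 + 160x^2 + (224/3)x + 2
order-4 term: -280x^3 - 160x - 112/3
order-5 term: 336x^2 + 64
order-6 term: -224x
order-7 term: 64
the series for exp(-2D) f terminates at order 7
exp(-2D) f = -(1/2)x^7 + 7x^6 - 44x^5 + (473/3)x^4 - (4099/12)x^3 + (883/2)x^2 - (937/3)x + 278/3


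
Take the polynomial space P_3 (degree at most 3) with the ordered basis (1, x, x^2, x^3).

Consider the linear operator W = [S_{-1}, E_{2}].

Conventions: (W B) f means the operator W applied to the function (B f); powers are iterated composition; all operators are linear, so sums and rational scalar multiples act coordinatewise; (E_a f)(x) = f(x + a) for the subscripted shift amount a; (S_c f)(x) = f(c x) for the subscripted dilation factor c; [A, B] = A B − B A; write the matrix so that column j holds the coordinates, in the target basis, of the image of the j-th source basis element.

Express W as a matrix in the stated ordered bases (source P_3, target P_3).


the matrix is [[0, 4, 0, 16]; [0, 0, -8, 0]; [0, 0, 0, 12]; [0, 0, 0, 0]] (rows listed top to bottom)

image of 1: 0
image of x: 4
image of x^2: -8x
image of x^3: 12x^2 + 16
each image's coordinates form column j of the matrix


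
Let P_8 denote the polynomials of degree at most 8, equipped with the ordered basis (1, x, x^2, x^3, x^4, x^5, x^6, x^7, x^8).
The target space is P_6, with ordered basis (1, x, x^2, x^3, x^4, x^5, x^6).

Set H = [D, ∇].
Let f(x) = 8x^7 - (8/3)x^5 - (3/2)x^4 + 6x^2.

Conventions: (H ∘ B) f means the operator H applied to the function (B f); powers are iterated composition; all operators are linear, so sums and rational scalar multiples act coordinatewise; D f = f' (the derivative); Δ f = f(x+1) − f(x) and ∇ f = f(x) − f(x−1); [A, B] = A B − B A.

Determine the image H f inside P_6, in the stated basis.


the result is g(x) = 0

∇ f = 56x^6 - 168x^5 + (800/3)x^4 - (778/3)x^3 + (451/3)x^2 - (110/3)x + 5/6
D ∇ f = 336x^5 - 840x^4 + (3200/3)x^3 - 778x^2 + (902/3)x - 110/3
D f = 56x^6 - (40/3)x^4 - 6x^3 + 12x
∇ D f = 336x^5 - 840x^4 + (3200/3)x^3 - 778x^2 + (902/3)x - 110/3
[D, ∇] f = 0


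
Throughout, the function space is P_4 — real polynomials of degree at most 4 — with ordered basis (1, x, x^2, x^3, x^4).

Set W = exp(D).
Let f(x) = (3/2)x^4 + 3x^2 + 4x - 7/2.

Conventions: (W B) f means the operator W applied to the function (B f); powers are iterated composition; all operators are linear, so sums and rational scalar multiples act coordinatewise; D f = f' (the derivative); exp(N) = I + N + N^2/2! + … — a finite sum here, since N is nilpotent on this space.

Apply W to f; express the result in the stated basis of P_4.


the image equals g(x) = (3/2)x^4 + 6x^3 + 12x^2 + 16x + 5

order-1 term: 6x^3 + 6x + 4
order-2 term: 9x^2 + 3
order-3 term: 6x
order-4 term: 3/2
the series for exp(D) f terminates at order 4
exp(D) f = (3/2)x^4 + 6x^3 + 12x^2 + 16x + 5


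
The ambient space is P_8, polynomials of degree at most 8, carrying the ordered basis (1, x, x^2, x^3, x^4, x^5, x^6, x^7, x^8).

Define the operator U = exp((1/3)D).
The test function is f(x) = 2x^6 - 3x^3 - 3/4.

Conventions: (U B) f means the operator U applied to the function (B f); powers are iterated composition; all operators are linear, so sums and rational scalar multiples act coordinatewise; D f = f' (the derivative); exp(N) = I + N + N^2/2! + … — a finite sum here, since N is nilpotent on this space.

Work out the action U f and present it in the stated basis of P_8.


order-1 term: 4x^5 - 3x^2
order-2 term: (10/3)x^4 - x
order-3 term: (40/27)x^3 - 1/9
order-4 term: (10/27)x^2
order-5 term: (4/81)x
order-6 term: 2/729
the series for exp((1/3)D) f terminates at order 6
exp((1/3)D) f = 2x^6 + 4x^5 + (10/3)x^4 - (41/27)x^3 - (71/27)x^2 - (77/81)x - 2503/2916

the image equals g(x) = 2x^6 + 4x^5 + (10/3)x^4 - (41/27)x^3 - (71/27)x^2 - (77/81)x - 2503/2916


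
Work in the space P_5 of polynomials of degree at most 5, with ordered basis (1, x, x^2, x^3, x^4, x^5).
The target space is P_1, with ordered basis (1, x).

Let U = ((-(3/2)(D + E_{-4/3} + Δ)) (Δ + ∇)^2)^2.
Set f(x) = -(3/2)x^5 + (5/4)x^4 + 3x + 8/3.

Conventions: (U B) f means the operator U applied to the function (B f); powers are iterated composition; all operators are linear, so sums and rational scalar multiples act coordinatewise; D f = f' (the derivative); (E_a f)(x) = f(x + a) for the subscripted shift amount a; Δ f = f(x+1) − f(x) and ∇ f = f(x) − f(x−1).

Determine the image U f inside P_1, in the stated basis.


g(x) = -6480x - 7560

Δ f = -(15/2)x^4 - 10x^3 - (15/2)x^2 - (5/2)x + 11/4
∇ f = -(15/2)x^4 + 20x^3 - (45/2)x^2 + (25/2)x + 1/4
(Δ + ∇) f = -15x^4 + 10x^3 - 30x^2 + 10x + 3
Δ (Δ + ∇) f = -60x^3 - 60x^2 - 90x - 25
∇ (Δ + ∇) f = -60x^3 + 120x^2 - 150x + 65
(Δ + ∇) (Δ + ∇) f = -120x^3 + 60x^2 - 240x + 40
D (Δ + ∇)^2 f = -360x^2 + 120x - 240
E_{-4/3} (Δ + ∇)^2 f = -120x^3 + 540x^2 - 1040x + 6760/9
Δ (Δ + ∇)^2 f = -360x^2 - 240x - 300
(D + E_{-4/3} + Δ) (Δ + ∇)^2 f = -120x^3 - 180x^2 - 1160x + 1900/9
(-(3/2)(D + E_{-4/3} + Δ)) (Δ + ∇)^2 f = 180x^3 + 270x^2 + 1740x - 950/3
Δ ((-(3/2)(D + E_{-4/3} + Δ)) (Δ + ∇)^2) f = 540x^2 + 1080x + 2190
∇ ((-(3/2)(D + E_{-4/3} + Δ)) (Δ + ∇)^2) f = 540x^2 + 1650
(Δ + ∇) ((-(3/2)(D + E_{-4/3} + Δ)) (Δ + ∇)^2) f = 1080x^2 + 1080x + 3840
Δ (Δ + ∇) ((-(3/2)(D + E_{-4/3} + Δ)) (Δ + ∇)^2) f = 2160x + 2160
∇ (Δ + ∇) ((-(3/2)(D + E_{-4/3} + Δ)) (Δ + ∇)^2) f = 2160x
(Δ + ∇) (Δ + ∇) ((-(3/2)(D + E_{-4/3} + Δ)) (Δ + ∇)^2) f = 4320x + 2160
D (Δ + ∇)^2 ((-(3/2)(D + E_{-4/3} + Δ)) (Δ + ∇)^2) f = 4320
E_{-4/3} (Δ + ∇)^2 ((-(3/2)(D + E_{-4/3} + Δ)) (Δ + ∇)^2) f = 4320x - 3600
Δ (Δ + ∇)^2 ((-(3/2)(D + E_{-4/3} + Δ)) (Δ + ∇)^2) f = 4320
(D + E_{-4/3} + Δ) (Δ + ∇)^2 ((-(3/2)(D + E_{-4/3} + Δ)) (Δ + ∇)^2) f = 4320x + 5040
(-(3/2)(D + E_{-4/3} + Δ)) (Δ + ∇)^2 ((-(3/2)(D + E_{-4/3} + Δ)) (Δ + ∇)^2) f = -6480x - 7560


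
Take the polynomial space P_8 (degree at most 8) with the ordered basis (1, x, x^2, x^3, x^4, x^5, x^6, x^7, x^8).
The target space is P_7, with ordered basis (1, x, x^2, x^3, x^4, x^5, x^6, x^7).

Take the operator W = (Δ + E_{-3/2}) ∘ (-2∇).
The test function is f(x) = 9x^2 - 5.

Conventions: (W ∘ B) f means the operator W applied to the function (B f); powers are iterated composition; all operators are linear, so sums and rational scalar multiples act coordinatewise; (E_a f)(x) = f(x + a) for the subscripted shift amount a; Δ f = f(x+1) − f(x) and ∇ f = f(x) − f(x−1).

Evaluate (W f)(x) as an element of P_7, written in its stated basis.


∇ f = 18x - 9
(-2∇) f = -36x + 18
Δ (-2∇) f = -36
E_{-3/2} (-2∇) f = -36x + 72
(Δ + E_{-3/2}) (-2∇) f = -36x + 36

the result is g(x) = -36x + 36


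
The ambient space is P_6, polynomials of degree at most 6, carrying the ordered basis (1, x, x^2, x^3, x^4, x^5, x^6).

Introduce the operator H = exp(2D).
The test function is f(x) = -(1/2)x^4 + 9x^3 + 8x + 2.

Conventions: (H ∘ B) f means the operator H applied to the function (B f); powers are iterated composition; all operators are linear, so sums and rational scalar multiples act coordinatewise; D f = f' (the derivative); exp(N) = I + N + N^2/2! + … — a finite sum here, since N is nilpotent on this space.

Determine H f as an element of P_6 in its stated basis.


g(x) = -(1/2)x^4 + 5x^3 + 42x^2 + 100x + 82

order-1 term: -4x^3 + 54x^2 + 16
order-2 term: -12x^2 + 108x
order-3 term: -16x + 72
order-4 term: -8
the series for exp(2D) f terminates at order 4
exp(2D) f = -(1/2)x^4 + 5x^3 + 42x^2 + 100x + 82


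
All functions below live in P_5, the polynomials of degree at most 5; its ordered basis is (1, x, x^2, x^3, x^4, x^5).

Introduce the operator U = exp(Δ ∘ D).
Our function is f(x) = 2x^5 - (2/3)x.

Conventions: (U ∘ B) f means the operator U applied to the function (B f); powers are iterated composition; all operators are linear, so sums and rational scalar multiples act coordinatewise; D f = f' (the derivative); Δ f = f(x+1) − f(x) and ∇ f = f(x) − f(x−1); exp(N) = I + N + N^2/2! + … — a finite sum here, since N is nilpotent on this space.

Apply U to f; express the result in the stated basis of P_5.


order-1 term: 40x^3 + 60x^2 + 40x + 10
order-2 term: 120x + 120
the series for exp(Δ ∘ D) f terminates at order 2
exp(Δ ∘ D) f = 2x^5 + 40x^3 + 60x^2 + (478/3)x + 130

the image equals g(x) = 2x^5 + 40x^3 + 60x^2 + (478/3)x + 130


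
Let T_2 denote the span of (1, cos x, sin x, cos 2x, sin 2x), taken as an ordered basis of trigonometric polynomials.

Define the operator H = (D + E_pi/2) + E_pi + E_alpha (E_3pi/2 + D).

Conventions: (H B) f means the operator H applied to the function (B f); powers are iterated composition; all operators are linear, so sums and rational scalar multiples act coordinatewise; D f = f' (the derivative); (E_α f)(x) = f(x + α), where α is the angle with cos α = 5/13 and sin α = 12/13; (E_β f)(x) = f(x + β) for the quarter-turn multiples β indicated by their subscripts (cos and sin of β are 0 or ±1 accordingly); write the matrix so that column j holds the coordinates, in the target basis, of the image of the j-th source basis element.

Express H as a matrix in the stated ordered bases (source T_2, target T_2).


image of 1: 3
image of cos x: -cos x - 2sin x
image of sin x: 2cos x - sin x
image of cos 2x: -(121/169)cos 2x + (20/169)sin 2x
image of sin 2x: -(20/169)cos 2x - (121/169)sin 2x
each image's coordinates form column j of the matrix

the matrix is [[3, 0, 0, 0, 0]; [0, -1, 2, 0, 0]; [0, -2, -1, 0, 0]; [0, 0, 0, -121/169, -20/169]; [0, 0, 0, 20/169, -121/169]] (rows listed top to bottom)


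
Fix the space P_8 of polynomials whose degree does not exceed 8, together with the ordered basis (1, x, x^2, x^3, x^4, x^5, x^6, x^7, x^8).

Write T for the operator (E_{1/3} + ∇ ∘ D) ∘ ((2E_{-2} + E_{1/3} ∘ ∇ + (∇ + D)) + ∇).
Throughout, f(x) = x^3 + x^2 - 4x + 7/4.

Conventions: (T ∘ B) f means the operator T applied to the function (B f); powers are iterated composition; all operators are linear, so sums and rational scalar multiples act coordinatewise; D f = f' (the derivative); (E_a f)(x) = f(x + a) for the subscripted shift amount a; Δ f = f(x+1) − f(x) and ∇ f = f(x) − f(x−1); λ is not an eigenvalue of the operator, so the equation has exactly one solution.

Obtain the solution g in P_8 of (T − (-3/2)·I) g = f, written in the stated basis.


write g with unknown coordinates in the stated basis and equate coefficients in (T − (-3/2)·I) g = f
solving from the highest basis element down gives g = (2/7)x^3 + (6/49)x^2 - (3716/1029)x + 256547/129654
check: T g = (4/7)x^3 + (40/49)x^2 + (486/343)x - 26321/21609
so T g − (-3/2)·g = x^3 + x^2 - 4x + 7/4 = f ✓

g(x) = (2/7)x^3 + (6/49)x^2 - (3716/1029)x + 256547/129654


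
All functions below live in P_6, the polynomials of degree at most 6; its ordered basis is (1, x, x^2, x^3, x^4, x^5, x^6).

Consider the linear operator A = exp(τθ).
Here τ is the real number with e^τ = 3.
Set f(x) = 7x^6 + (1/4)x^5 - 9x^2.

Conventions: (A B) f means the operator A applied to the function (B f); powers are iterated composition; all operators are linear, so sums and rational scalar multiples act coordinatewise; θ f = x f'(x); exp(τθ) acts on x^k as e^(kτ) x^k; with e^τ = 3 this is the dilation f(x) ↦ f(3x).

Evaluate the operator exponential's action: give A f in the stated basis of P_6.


exp(τθ) x^k = e^(kτ) x^k; with e^τ = 3 this sends x^k to 3^k x^k
x^2 ↦ 9 x^2
x^5 ↦ 243 x^5
x^6 ↦ 729 x^6
applying this coordinatewise to f: exp(τθ) f = 5103x^6 + (243/4)x^5 - 81x^2

the result is g(x) = 5103x^6 + (243/4)x^5 - 81x^2


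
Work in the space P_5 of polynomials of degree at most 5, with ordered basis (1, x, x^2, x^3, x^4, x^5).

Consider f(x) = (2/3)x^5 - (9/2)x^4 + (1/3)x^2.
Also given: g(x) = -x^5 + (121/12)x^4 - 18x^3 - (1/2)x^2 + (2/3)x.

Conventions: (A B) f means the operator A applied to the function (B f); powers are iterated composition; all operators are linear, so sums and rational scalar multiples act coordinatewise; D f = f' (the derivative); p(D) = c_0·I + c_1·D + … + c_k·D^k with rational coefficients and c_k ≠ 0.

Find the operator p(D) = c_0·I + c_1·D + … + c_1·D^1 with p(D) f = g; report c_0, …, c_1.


D^0 f = (2/3)x^5 - (9/2)x^4 + (1/3)x^2
D^1 f = (10/3)x^4 - 18x^3 + (2/3)x
matching coefficients of g against c_0 f + c_1 Df + … from the top degree down determines the c_i
solution: c_0 = -3/2, c_1 = 1

p(D) = -(3/2)·I + D, i.e. c_0 = -3/2, c_1 = 1


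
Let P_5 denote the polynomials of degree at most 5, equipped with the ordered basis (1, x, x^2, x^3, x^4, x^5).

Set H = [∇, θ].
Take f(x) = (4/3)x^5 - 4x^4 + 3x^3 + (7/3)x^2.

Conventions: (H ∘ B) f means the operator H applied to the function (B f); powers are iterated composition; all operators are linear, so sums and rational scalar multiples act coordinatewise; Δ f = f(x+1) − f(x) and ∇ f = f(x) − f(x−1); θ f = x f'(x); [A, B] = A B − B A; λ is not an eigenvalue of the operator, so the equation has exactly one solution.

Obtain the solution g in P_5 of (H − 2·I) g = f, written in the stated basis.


write g with unknown coordinates in the stated basis and equate coefficients in (H − 2·I) g = f
solving from the highest basis element down gives g = -(2/3)x^5 + (1/3)x^4 + (35/6)x^3 - (53/12)x^2 - (53/4)x + 101/24
check: H g = -(10/3)x^4 + (44/3)x^3 - (13/2)x^2 - (53/2)x + 101/12
so H g − 2·g = (4/3)x^5 - 4x^4 + 3x^3 + (7/3)x^2 = f ✓

the result is g(x) = -(2/3)x^5 + (1/3)x^4 + (35/6)x^3 - (53/12)x^2 - (53/4)x + 101/24


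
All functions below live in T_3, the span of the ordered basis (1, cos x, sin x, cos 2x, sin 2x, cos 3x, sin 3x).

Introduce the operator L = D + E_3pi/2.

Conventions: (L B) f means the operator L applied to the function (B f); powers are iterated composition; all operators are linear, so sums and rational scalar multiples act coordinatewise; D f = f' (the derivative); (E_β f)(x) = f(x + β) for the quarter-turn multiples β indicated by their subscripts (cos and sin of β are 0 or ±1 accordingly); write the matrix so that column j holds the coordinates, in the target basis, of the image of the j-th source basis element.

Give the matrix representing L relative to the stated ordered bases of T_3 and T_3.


image of 1: 1
image of cos x: 0
image of sin x: 0
image of cos 2x: -cos 2x - 2sin 2x
image of sin 2x: 2cos 2x - sin 2x
image of cos 3x: -4sin 3x
image of sin 3x: 4cos 3x
each image's coordinates form column j of the matrix

the matrix is [[1, 0, 0, 0, 0, 0, 0]; [0, 0, 0, 0, 0, 0, 0]; [0, 0, 0, 0, 0, 0, 0]; [0, 0, 0, -1, 2, 0, 0]; [0, 0, 0, -2, -1, 0, 0]; [0, 0, 0, 0, 0, 0, 4]; [0, 0, 0, 0, 0, -4, 0]] (rows listed top to bottom)


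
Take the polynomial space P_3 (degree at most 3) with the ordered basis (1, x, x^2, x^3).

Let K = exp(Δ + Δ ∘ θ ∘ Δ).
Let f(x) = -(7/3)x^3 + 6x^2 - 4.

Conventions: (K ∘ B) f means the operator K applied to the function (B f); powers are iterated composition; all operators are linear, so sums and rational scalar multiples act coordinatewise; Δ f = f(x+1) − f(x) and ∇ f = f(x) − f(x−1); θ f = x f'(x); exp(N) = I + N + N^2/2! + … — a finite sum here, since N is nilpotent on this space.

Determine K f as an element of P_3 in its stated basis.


g(x) = -(7/3)x^3 - x^2 - 30x - 101/3

order-1 term: -7x^2 - 23x - 16/3
order-2 term: -7x - 22
order-3 term: -7/3
the series for exp(Δ + Δ ∘ θ ∘ Δ) f terminates at order 3
exp(Δ + Δ ∘ θ ∘ Δ) f = -(7/3)x^3 - x^2 - 30x - 101/3


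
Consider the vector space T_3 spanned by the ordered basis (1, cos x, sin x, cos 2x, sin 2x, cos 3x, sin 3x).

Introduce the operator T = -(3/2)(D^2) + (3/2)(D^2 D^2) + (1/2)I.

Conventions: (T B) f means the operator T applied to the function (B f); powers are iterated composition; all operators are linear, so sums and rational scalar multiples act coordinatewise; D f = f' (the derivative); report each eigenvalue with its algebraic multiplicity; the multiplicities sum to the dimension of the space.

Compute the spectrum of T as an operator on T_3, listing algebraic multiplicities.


λ = 1/2 (multiplicity 1), λ = 7/2 (multiplicity 2), λ = 61/2 (multiplicity 2), λ = 271/2 (multiplicity 2)

image of 1: 1/2
image of cos x: (7/2)cos x
image of sin x: (7/2)sin x
image of cos 2x: (61/2)cos 2x
image of sin 2x: (61/2)sin 2x
image of cos 3x: (271/2)cos 3x
image of sin 3x: (271/2)sin 3x
the matrix is diagonal; its diagonal is (1/2, 7/2, 7/2, 61/2, 61/2, 271/2, 271/2)
for a triangular matrix the eigenvalues are the diagonal entries, with algebraic multiplicity their repetition count


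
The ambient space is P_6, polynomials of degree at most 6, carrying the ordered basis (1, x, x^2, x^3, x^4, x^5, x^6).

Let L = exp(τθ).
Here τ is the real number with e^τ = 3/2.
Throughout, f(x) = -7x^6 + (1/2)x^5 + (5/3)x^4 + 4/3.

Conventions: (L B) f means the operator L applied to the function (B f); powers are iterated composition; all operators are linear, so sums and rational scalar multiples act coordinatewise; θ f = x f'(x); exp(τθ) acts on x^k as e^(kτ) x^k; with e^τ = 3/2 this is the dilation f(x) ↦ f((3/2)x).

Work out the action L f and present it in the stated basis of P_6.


exp(τθ) x^k = e^(kτ) x^k; with e^τ = 3/2 this sends x^k to (3/2)^k x^k
x^4 ↦ 81/16 x^4
x^5 ↦ 243/32 x^5
x^6 ↦ 729/64 x^6
applying this coordinatewise to f: exp(τθ) f = -(5103/64)x^6 + (243/64)x^5 + (135/16)x^4 + 4/3

the result is g(x) = -(5103/64)x^6 + (243/64)x^5 + (135/16)x^4 + 4/3


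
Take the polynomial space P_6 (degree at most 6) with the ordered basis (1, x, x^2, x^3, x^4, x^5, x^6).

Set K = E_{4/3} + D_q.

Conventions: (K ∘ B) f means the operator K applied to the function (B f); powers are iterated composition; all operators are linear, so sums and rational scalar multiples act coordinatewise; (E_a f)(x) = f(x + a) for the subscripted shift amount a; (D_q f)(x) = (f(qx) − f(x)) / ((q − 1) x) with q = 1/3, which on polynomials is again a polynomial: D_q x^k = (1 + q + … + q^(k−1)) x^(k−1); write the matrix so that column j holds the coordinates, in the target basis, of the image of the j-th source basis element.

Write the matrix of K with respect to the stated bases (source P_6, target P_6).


image of 1: 1
image of x: x + 7/3
image of x^2: x^2 + 4x + 16/9
image of x^3: x^3 + (49/9)x^2 + (16/3)x + 64/27
image of x^4: x^4 + (184/27)x^3 + (32/3)x^2 + (256/27)x + 256/81
image of x^5: x^5 + (661/81)x^4 + (160/9)x^3 + (640/27)x^2 + (1280/81)x + 1024/243
image of x^6: x^6 + (2308/243)x^5 + (80/3)x^4 + (1280/27)x^3 + (1280/27)x^2 + (2048/81)x + 4096/729
each image's coordinates form column j of the matrix

the matrix is [[1, 7/3, 16/9, 64/27, 256/81, 1024/243, 4096/729]; [0, 1, 4, 16/3, 256/27, 1280/81, 2048/81]; [0, 0, 1, 49/9, 32/3, 640/27, 1280/27]; [0, 0, 0, 1, 184/27, 160/9, 1280/27]; [0, 0, 0, 0, 1, 661/81, 80/3]; [0, 0, 0, 0, 0, 1, 2308/243]; [0, 0, 0, 0, 0, 0, 1]] (rows listed top to bottom)


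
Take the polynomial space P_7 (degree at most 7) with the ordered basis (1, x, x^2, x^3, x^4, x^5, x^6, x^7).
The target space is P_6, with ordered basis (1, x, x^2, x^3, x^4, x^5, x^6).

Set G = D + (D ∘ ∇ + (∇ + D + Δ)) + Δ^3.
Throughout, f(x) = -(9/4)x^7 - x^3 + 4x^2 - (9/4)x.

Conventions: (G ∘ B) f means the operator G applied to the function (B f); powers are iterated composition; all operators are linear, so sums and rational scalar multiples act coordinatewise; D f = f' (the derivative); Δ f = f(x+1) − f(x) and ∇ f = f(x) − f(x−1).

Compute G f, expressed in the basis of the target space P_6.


g(x) = -63x^6 - (189/2)x^5 - (1575/4)x^4 - 3150x^3 - (27831/4)x^2 - (17147/2)x - 16233/4

D f = -(63/4)x^6 - 3x^2 + 8x - 9/4
∇ f = -(63/4)x^6 + (189/4)x^5 - (315/4)x^4 + (315/4)x^3 - (201/4)x^2 + (107/4)x - 19/2
D ∇ f = -(189/2)x^5 + (945/4)x^4 - 315x^3 + (945/4)x^2 - (201/2)x + 107/4
∇ f = -(63/4)x^6 + (189/4)x^5 - (315/4)x^4 + (315/4)x^3 - (201/4)x^2 + (107/4)x - 19/2
D f = -(63/4)x^6 - 3x^2 + 8x - 9/4
Δ f = -(63/4)x^6 - (189/4)x^5 - (315/4)x^4 - (315/4)x^3 - (201/4)x^2 - (43/4)x - 3/2
(∇ + D + Δ) f = -(189/4)x^6 - (315/2)x^4 - (207/2)x^2 + 24x - 53/4
(D ∘ ∇ + (∇ + D + Δ)) f = -(189/4)x^6 - (189/2)x^5 + (315/4)x^4 - 315x^3 + (531/4)x^2 - (153/2)x + 27/2
Δ f = -(63/4)x^6 - (189/4)x^5 - (315/4)x^4 - (315/4)x^3 - (201/4)x^2 - (43/4)x - 3/2
Δ Δ f = -(189/2)x^5 - (945/2)x^4 - (2205/2)x^3 - (2835/2)x^2 - (1965/2)x - 563/2
Δ Δ Δ f = -(945/2)x^4 - 2835x^3 - (14175/2)x^2 - 8505x - 8139/2
(D + (D ∘ ∇ + (∇ + D + Δ)) + Δ^3) f = -63x^6 - (189/2)x^5 - (1575/4)x^4 - 3150x^3 - (27831/4)x^2 - (17147/2)x - 16233/4


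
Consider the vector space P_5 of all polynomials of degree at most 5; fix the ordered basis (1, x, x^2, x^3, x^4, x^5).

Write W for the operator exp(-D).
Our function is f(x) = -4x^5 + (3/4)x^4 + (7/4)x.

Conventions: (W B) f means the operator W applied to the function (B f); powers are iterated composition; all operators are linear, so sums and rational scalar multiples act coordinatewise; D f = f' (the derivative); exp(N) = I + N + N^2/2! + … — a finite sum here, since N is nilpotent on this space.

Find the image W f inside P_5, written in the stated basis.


order-1 term: 20x^4 - 3x^3 - 7/4
order-2 term: -40x^3 + (9/2)x^2
order-3 term: 40x^2 - 3x
order-4 term: -20x + 3/4
order-5 term: 4
the series for exp(-D) f terminates at order 5
exp(-D) f = -4x^5 + (83/4)x^4 - 43x^3 + (89/2)x^2 - (85/4)x + 3

the result is g(x) = -4x^5 + (83/4)x^4 - 43x^3 + (89/2)x^2 - (85/4)x + 3


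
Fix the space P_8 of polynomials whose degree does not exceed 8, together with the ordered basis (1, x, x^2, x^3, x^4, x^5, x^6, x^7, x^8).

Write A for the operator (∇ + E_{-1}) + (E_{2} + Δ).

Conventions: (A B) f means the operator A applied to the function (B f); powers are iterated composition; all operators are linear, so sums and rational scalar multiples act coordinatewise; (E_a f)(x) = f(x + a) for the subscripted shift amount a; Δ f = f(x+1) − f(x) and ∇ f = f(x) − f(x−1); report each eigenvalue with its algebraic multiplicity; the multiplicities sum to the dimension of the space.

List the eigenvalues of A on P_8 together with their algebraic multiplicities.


λ = 2 (multiplicity 9)

image of 1: 2
image of x: 2x + 3
image of x^2: 2x^2 + 6x + 5
image of x^3: 2x^3 + 9x^2 + 15x + 9
image of x^4: 2x^4 + 12x^3 + 30x^2 + 36x + 17
image of x^5: 2x^5 + 15x^4 + 50x^3 + 90x^2 + 85x + 33
image of x^6: 2x^6 + 18x^5 + 75x^4 + 180x^3 + 255x^2 + 198x + 65
image of x^7: 2x^7 + 21x^6 + 105x^5 + 315x^4 + 595x^3 + 693x^2 + 455x + 129
image of x^8: 2x^8 + 24x^7 + 140x^6 + 504x^5 + 1190x^4 + 1848x^3 + 1820x^2 + 1032x + 257
the matrix is upper triangular; its diagonal is (2, 2, 2, 2, 2, 2, 2, 2, 2)
for a triangular matrix the eigenvalues are the diagonal entries, with algebraic multiplicity their repetition count


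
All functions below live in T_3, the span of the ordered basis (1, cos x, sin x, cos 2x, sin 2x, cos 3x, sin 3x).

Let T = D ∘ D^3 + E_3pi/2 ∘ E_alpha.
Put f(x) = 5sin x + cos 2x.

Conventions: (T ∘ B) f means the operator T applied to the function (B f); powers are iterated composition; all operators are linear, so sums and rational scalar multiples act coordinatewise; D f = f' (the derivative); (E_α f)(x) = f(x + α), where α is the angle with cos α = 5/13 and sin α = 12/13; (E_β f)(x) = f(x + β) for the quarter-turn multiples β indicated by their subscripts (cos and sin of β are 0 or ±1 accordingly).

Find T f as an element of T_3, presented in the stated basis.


the image equals g(x) = -(25/13)cos x + (125/13)sin x + (2823/169)cos 2x + (120/169)sin 2x

D f = 5cos x - 2sin 2x
D D f = -5sin x - 4cos 2x
D D D f = -5cos x + 8sin 2x
D D^3 f = 5sin x + 16cos 2x
E_alpha f = (60/13)cos x + (25/13)sin x - (119/169)cos 2x - (120/169)sin 2x
E_3pi/2 E_alpha f = -(25/13)cos x + (60/13)sin x + (119/169)cos 2x + (120/169)sin 2x
(D ∘ D^3 + E_3pi/2 ∘ E_alpha) f = -(25/13)cos x + (125/13)sin x + (2823/169)cos 2x + (120/169)sin 2x


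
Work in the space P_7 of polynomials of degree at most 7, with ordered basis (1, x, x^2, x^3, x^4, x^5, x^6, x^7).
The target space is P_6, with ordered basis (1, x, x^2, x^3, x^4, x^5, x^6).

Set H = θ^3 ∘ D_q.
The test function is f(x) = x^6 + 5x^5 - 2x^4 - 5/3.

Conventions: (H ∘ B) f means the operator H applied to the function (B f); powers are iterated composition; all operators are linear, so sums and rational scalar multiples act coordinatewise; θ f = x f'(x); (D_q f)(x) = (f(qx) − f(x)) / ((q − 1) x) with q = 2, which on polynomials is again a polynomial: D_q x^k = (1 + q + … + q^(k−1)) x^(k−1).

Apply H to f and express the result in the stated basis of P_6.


g(x) = 7875x^5 + 9920x^4 - 810x^3

D_q f = 63x^5 + 155x^4 - 30x^3
θ D_q f = 315x^5 + 620x^4 - 90x^3
θ θ D_q f = 1575x^5 + 2480x^4 - 270x^3
θ θ θ D_q f = 7875x^5 + 9920x^4 - 810x^3


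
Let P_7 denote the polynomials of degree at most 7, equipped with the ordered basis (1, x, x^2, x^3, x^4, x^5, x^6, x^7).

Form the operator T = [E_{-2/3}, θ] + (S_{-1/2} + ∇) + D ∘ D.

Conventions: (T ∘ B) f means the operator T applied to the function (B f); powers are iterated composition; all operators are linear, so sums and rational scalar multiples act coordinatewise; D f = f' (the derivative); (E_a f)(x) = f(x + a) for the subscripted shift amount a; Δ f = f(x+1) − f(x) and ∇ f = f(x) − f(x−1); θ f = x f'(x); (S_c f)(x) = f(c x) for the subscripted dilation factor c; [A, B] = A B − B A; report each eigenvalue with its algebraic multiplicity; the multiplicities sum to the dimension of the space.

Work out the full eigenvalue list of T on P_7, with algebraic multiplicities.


λ = -1/2 (multiplicity 1), λ = -1/8 (multiplicity 1), λ = -1/32 (multiplicity 1), λ = -1/128 (multiplicity 1), λ = 1/64 (multiplicity 1), λ = 1/16 (multiplicity 1), λ = 1/4 (multiplicity 1), λ = 1 (multiplicity 1)

image of 1: 1
image of x: -(1/2)x + 1/3
image of x^2: (1/4)x^2 + (2/3)x + 17/9
image of x^3: -(1/8)x^3 + x^2 + (17/3)x + 1/9
image of x^4: (1/16)x^4 + (4/3)x^3 + (34/3)x^2 + (4/9)x - 17/81
image of x^5: -(1/32)x^5 + (5/3)x^4 + (170/9)x^3 + (10/9)x^2 - (85/81)x + 83/243
image of x^6: (1/64)x^6 + 2x^5 + (85/3)x^4 + (20/9)x^3 - (85/27)x^2 + (166/81)x - 115/243
image of x^7: -(1/128)x^7 + (7/3)x^6 + (119/3)x^5 + (35/9)x^4 - (595/81)x^3 + (581/81)x^2 - (805/243)x + 1291/2187
the matrix is upper triangular; its diagonal is (1, -1/2, 1/4, -1/8, 1/16, -1/32, 1/64, -1/128)
for a triangular matrix the eigenvalues are the diagonal entries, with algebraic multiplicity their repetition count


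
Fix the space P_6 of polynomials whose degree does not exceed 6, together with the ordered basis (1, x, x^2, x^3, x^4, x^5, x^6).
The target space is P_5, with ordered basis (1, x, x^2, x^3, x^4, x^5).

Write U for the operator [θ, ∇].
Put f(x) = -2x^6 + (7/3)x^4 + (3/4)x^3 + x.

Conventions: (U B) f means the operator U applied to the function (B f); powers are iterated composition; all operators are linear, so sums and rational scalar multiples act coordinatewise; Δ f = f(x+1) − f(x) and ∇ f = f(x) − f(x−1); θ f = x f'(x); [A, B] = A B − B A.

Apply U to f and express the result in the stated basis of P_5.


∇ f = -12x^5 + 30x^4 - (92/3)x^3 + (73/4)x^2 - (59/12)x + 17/12
θ ∇ f = -60x^5 + 120x^4 - 92x^3 + (73/2)x^2 - (59/12)x
θ f = -12x^6 + (28/3)x^4 + (9/4)x^3 + x
∇ θ f = -72x^5 + 180x^4 - (608/3)x^3 + (523/4)x^2 - (497/12)x + 71/12
[θ, ∇] f = 12x^5 - 60x^4 + (332/3)x^3 - (377/4)x^2 + (73/2)x - 71/12

the image equals g(x) = 12x^5 - 60x^4 + (332/3)x^3 - (377/4)x^2 + (73/2)x - 71/12


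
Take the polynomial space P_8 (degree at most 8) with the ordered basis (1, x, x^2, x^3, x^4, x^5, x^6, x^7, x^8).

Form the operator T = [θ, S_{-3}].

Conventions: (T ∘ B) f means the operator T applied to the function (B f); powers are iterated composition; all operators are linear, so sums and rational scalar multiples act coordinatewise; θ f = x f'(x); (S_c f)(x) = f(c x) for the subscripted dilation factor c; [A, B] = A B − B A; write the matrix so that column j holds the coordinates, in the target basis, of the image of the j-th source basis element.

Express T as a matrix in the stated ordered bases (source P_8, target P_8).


image of 1: 0
image of x: 0
image of x^2: 0
image of x^3: 0
image of x^4: 0
image of x^5: 0
image of x^6: 0
image of x^7: 0
image of x^8: 0
each image's coordinates form column j of the matrix

the matrix is [[0, 0, 0, 0, 0, 0, 0, 0, 0]; [0, 0, 0, 0, 0, 0, 0, 0, 0]; [0, 0, 0, 0, 0, 0, 0, 0, 0]; [0, 0, 0, 0, 0, 0, 0, 0, 0]; [0, 0, 0, 0, 0, 0, 0, 0, 0]; [0, 0, 0, 0, 0, 0, 0, 0, 0]; [0, 0, 0, 0, 0, 0, 0, 0, 0]; [0, 0, 0, 0, 0, 0, 0, 0, 0]; [0, 0, 0, 0, 0, 0, 0, 0, 0]] (rows listed top to bottom)


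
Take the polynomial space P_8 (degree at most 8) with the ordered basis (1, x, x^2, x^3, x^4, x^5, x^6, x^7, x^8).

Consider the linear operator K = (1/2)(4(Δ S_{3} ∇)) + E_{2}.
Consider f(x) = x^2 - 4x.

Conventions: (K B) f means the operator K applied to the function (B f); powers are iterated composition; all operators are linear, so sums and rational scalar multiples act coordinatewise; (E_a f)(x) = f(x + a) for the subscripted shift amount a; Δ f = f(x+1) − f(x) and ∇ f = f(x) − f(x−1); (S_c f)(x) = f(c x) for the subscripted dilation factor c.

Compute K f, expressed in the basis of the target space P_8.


∇ f = 2x - 5
S_{3} ∇ f = 6x - 5
Δ S_{3} ∇ f = 6
(4(Δ S_{3} ∇)) f = 24
((1/2)(4(Δ S_{3} ∇))) f = 12
E_{2} f = x^2 - 4
((1/2)(4(Δ S_{3} ∇)) + E_{2}) f = x^2 + 8

the result is g(x) = x^2 + 8


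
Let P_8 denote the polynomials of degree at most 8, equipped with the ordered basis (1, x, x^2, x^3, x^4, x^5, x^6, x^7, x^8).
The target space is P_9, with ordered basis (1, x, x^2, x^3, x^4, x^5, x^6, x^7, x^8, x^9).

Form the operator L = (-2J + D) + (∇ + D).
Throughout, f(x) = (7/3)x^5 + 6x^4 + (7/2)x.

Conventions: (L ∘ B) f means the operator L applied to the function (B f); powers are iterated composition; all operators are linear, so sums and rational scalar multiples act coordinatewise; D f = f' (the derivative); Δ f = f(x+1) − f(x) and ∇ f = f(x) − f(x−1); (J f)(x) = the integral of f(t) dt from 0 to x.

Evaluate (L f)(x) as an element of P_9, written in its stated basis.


the result is g(x) = -(7/9)x^6 - (12/5)x^5 + 35x^4 + (146/3)x^3 - (97/6)x^2 + (37/3)x + 41/6

J f = (7/18)x^6 + (6/5)x^5 + (7/4)x^2
(-2J) f = -(7/9)x^6 - (12/5)x^5 - (7/2)x^2
D f = (35/3)x^4 + 24x^3 + 7/2
(-2J + D) f = -(7/9)x^6 - (12/5)x^5 + (35/3)x^4 + 24x^3 - (7/2)x^2 + 7/2
∇ f = (35/3)x^4 + (2/3)x^3 - (38/3)x^2 + (37/3)x - 1/6
D f = (35/3)x^4 + 24x^3 + 7/2
(∇ + D) f = (70/3)x^4 + (74/3)x^3 - (38/3)x^2 + (37/3)x + 10/3
((-2J + D) + (∇ + D)) f = -(7/9)x^6 - (12/5)x^5 + 35x^4 + (146/3)x^3 - (97/6)x^2 + (37/3)x + 41/6
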